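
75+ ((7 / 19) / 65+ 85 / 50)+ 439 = 1273793 / 2470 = 515.71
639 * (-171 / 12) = -36423 / 4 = -9105.75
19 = 19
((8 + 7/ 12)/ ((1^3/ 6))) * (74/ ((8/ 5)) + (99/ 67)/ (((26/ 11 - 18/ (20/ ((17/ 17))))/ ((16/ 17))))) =3566073725/ 1467032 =2430.81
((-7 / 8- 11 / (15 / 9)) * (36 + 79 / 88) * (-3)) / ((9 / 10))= 970853 / 1056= 919.37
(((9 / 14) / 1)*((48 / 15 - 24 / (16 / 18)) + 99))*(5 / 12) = 141 / 7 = 20.14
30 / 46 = 0.65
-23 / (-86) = 23 / 86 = 0.27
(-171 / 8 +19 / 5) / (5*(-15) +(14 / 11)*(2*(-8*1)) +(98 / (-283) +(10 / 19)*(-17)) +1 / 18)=374223069 / 2227276460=0.17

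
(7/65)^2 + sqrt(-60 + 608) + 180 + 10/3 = 206.75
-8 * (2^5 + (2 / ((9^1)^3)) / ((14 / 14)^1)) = -186640 / 729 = -256.02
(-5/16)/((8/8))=-5/16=-0.31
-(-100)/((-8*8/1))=-25/16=-1.56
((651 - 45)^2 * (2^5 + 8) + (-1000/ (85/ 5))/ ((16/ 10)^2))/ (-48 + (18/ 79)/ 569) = -17960268379993/ 58687536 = -306032.07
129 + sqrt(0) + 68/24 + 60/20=809/6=134.83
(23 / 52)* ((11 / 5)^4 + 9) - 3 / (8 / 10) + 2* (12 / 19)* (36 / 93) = 212119127 / 19142500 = 11.08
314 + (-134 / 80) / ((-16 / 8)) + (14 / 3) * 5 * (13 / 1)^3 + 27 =12385241 / 240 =51605.17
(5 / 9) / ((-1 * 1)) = -5 / 9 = -0.56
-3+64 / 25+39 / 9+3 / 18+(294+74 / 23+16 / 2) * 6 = 2110669 / 1150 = 1835.36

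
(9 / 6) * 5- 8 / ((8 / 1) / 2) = 11 / 2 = 5.50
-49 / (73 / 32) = -1568 / 73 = -21.48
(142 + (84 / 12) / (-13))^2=3381921 / 169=20011.37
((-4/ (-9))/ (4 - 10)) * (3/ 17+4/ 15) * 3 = -226/ 2295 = -0.10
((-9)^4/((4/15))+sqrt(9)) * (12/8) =295281/8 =36910.12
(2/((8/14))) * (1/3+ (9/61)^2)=13874/11163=1.24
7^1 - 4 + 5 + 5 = 13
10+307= 317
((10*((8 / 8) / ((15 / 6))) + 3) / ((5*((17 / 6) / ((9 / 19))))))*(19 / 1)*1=378 / 85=4.45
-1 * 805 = -805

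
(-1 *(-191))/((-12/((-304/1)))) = 14516/3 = 4838.67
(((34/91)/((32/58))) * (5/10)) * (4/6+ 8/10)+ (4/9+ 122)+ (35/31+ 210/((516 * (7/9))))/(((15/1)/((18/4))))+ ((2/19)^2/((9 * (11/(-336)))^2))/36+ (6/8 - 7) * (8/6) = 1976108053222603/17167581751320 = 115.11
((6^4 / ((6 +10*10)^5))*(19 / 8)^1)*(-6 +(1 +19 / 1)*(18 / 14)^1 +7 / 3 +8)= 323703 / 46837895216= 0.00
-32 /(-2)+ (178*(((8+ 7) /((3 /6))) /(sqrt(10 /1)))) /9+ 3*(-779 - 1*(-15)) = -2088.37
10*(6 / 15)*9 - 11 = 25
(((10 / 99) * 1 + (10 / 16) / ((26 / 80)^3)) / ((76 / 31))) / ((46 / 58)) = 1789895515 / 190097622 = 9.42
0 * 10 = 0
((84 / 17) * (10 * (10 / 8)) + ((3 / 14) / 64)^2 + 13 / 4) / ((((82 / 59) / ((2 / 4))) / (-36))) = -471162957147 / 559562752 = -842.02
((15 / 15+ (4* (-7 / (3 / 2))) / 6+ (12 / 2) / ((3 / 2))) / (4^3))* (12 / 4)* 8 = 17 / 24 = 0.71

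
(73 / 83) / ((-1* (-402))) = 73 / 33366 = 0.00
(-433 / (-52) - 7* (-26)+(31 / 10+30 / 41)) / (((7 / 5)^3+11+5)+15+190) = 51743275 / 59627776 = 0.87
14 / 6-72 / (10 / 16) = -1693 / 15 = -112.87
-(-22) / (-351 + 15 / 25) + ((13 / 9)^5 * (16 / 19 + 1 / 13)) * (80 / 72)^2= 187647664865 / 26535912012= 7.07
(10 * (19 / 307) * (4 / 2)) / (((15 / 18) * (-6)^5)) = -19 / 99468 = -0.00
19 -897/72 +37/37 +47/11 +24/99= 1061/88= 12.06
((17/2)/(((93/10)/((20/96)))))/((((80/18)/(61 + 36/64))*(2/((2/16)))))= 83725/507904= 0.16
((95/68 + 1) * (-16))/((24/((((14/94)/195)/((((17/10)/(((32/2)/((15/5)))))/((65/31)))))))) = -91280/11368971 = -0.01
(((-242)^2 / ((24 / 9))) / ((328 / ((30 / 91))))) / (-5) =-131769 / 29848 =-4.41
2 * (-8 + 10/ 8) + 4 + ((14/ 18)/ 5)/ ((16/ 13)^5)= -445667189/ 47185920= -9.44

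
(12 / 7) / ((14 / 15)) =90 / 49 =1.84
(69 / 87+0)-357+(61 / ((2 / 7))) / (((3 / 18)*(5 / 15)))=101117 / 29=3486.79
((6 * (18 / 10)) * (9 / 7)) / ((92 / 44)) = 5346 / 805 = 6.64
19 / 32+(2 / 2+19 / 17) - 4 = -701 / 544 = -1.29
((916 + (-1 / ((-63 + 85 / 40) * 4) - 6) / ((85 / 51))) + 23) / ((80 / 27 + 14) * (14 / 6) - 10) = 36898821 / 1166852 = 31.62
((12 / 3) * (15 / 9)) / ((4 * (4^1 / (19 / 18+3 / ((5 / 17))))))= 1013 / 216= 4.69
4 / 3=1.33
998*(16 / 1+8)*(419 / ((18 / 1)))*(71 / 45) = 118758008 / 135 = 879688.95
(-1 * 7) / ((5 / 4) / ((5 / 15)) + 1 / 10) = -20 / 11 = -1.82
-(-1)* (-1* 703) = -703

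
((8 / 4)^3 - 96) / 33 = -8 / 3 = -2.67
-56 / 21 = -8 / 3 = -2.67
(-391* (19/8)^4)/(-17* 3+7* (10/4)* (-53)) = 2681869/210944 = 12.71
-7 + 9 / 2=-5 / 2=-2.50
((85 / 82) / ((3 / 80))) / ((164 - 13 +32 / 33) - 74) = 37400 / 105493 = 0.35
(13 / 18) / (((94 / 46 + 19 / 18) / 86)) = 25714 / 1283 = 20.04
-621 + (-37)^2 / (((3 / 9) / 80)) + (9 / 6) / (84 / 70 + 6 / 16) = 6886739 / 21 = 327939.95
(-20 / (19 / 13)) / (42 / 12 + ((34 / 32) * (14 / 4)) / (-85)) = -41600 / 10507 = -3.96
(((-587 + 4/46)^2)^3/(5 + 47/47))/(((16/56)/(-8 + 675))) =1228303309404064244934807203/77236116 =15903224722020773868.73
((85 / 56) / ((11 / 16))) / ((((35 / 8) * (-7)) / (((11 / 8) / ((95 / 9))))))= -306 / 32585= -0.01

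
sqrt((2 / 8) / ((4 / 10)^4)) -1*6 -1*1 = -31 / 8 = -3.88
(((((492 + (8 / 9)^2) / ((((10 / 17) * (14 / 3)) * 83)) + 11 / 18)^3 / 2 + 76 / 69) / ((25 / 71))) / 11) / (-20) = -148443694626363995983 / 976652825468859000000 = -0.15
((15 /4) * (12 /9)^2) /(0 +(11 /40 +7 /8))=5.80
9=9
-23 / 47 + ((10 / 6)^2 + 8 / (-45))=496 / 235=2.11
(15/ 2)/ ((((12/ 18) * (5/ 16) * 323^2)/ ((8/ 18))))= 16/ 104329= 0.00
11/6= 1.83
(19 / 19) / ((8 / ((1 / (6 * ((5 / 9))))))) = 3 / 80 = 0.04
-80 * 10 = -800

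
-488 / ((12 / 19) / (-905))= 2097790 / 3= 699263.33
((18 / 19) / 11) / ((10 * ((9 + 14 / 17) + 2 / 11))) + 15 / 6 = 889031 / 355490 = 2.50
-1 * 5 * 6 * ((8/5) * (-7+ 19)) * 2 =-1152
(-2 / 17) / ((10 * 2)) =-1 / 170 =-0.01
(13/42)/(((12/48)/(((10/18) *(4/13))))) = 40/189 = 0.21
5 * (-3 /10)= -3 /2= -1.50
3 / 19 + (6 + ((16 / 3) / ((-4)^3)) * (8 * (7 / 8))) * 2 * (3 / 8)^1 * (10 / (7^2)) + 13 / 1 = 104175 / 7448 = 13.99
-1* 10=-10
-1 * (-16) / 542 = 0.03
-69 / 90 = -23 / 30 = -0.77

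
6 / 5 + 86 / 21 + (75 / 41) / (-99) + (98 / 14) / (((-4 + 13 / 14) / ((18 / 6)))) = -1.56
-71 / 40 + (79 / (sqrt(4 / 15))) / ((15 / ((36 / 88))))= -71 / 40 + 237 * sqrt(15) / 220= 2.40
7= 7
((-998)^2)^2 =992023968016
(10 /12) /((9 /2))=5 /27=0.19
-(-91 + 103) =-12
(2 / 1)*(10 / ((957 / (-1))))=-20 / 957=-0.02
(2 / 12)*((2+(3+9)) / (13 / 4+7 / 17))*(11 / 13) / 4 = 1309 / 9711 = 0.13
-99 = -99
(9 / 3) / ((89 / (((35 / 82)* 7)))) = 735 / 7298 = 0.10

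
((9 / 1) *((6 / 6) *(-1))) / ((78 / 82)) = -123 / 13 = -9.46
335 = 335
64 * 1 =64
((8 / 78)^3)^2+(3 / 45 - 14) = -245139128203 / 17593718805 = -13.93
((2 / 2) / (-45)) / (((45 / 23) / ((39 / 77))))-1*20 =-1039799 / 51975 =-20.01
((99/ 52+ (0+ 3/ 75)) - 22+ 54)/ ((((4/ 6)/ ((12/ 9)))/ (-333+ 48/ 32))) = -2250477/ 100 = -22504.77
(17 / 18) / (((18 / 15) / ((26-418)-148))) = -425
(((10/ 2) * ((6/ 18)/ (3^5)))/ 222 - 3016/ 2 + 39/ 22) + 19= -1323794353/ 890109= -1487.23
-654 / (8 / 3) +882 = 2547 / 4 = 636.75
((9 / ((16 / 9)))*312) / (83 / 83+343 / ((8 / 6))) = 6318 / 1033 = 6.12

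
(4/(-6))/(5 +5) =-1/15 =-0.07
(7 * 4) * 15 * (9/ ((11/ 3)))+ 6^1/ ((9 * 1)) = 34042/ 33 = 1031.58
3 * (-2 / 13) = -6 / 13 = -0.46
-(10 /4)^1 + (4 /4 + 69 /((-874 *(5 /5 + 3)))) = -1.52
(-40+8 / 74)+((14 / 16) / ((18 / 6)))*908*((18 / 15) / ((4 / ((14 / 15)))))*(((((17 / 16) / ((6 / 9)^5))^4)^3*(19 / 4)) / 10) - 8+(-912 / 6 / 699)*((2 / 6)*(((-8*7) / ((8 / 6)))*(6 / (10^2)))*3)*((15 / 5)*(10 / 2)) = 14999413170201078346368882343816943242267479151170199 / 5595348902178593623195176106775805952000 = 2680693095717.58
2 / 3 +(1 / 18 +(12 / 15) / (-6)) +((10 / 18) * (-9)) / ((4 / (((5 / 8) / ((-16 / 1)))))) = 14693 / 23040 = 0.64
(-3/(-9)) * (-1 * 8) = -8/3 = -2.67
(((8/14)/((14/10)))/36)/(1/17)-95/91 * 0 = 85/441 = 0.19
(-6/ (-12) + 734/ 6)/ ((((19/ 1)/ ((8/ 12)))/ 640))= 2758.36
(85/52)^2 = 7225/2704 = 2.67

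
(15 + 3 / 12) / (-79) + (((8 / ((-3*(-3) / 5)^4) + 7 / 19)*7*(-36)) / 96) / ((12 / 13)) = -1073957795 / 315137952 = -3.41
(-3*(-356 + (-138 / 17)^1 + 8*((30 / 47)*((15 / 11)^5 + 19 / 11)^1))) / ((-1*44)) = -63932020665 / 2830954478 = -22.58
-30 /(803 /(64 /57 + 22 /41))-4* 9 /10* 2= -22713232 /3127685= -7.26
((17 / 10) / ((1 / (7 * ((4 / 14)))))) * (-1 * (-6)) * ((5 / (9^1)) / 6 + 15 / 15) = 1003 / 45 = 22.29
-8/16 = -1/2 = -0.50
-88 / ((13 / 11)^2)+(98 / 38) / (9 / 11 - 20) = -42778923 / 677521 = -63.14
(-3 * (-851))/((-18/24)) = -3404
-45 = -45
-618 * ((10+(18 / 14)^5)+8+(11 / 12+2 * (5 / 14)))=-480787211 / 33614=-14303.18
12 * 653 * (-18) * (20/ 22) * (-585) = 825130800/ 11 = 75011890.91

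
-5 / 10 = -1 / 2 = -0.50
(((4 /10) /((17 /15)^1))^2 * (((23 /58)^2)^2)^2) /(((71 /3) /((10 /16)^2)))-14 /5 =-588610443425346024721 /210218109901757624320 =-2.80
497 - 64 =433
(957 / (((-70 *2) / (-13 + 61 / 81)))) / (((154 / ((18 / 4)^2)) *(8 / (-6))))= -8091 / 980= -8.26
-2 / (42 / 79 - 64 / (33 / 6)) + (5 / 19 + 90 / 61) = 10729546 / 5592175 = 1.92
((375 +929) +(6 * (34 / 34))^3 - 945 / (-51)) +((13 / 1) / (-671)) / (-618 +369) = 4369951466 / 2840343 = 1538.53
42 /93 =14 /31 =0.45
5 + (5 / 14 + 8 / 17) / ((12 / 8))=1982 / 357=5.55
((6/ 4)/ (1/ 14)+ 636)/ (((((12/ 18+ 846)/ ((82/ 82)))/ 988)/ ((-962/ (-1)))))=468337194/ 635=737538.89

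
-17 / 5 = -3.40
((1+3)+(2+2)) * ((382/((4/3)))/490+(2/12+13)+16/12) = 29566/245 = 120.68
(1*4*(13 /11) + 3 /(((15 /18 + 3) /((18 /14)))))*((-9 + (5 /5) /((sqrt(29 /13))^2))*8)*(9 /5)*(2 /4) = -90654912 /256795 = -353.02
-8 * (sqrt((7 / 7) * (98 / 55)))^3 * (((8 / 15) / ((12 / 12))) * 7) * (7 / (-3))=2151296 * sqrt(110) / 136125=165.75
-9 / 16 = -0.56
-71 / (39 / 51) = -1207 / 13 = -92.85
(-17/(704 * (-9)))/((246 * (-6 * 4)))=-17/37407744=-0.00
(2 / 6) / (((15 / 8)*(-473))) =-8 / 21285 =-0.00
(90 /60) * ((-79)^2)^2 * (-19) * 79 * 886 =-77698751131149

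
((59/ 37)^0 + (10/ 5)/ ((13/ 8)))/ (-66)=-29/ 858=-0.03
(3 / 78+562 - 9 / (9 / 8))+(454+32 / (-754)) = 760029 / 754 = 1008.00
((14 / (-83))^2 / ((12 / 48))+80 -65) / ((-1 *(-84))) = 104119 / 578676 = 0.18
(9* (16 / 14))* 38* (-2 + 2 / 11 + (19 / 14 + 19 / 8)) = 403218 / 539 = 748.09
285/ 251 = 1.14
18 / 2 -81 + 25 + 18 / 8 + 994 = 3797 / 4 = 949.25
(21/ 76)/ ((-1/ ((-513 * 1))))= 141.75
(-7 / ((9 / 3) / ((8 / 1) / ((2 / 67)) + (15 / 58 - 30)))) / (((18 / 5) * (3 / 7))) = -3385655 / 9396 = -360.33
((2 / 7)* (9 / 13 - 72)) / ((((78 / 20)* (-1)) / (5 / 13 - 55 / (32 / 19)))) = -20741625 / 123032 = -168.59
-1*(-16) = 16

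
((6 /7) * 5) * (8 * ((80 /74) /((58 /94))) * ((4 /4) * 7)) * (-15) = -6307.55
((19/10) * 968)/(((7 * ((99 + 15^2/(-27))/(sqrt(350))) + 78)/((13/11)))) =9536670/277489 - 1108536 * sqrt(14)/277489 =19.42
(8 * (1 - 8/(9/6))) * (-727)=25202.67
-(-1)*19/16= 19/16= 1.19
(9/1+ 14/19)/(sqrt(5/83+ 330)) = 37* sqrt(2273785)/104101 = 0.54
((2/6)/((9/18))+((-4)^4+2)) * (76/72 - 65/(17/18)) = -8045956/459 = -17529.32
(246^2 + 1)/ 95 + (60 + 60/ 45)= 199031/ 285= 698.35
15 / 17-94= -1583 / 17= -93.12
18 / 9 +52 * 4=210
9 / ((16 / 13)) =7.31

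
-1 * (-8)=8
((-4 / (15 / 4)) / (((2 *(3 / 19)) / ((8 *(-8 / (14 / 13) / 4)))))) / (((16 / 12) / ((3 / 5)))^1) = 22.58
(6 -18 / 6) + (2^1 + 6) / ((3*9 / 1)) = 89 / 27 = 3.30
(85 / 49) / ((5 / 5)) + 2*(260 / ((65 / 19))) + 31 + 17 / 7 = 9171 / 49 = 187.16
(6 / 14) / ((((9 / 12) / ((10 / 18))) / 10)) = 200 / 63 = 3.17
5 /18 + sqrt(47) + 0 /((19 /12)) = 7.13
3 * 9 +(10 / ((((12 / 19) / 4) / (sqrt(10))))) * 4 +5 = 32 +760 * sqrt(10) / 3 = 833.11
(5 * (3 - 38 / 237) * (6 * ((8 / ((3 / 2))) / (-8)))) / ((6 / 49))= -329770 / 711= -463.81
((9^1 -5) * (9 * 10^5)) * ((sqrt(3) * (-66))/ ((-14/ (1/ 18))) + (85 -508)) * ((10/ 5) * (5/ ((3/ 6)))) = -30456000000 + 132000000 * sqrt(3)/ 7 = -30423338470.49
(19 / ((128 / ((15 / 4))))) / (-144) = -95 / 24576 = -0.00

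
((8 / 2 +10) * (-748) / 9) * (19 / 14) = -14212 / 9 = -1579.11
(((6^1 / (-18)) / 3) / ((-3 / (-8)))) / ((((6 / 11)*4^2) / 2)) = -11 / 162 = -0.07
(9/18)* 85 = 85/2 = 42.50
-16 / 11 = -1.45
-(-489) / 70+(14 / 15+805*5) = 846913 / 210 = 4032.92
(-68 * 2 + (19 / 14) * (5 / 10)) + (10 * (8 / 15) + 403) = 22933 / 84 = 273.01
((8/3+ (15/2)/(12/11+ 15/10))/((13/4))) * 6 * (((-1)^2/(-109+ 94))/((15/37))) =-93832/55575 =-1.69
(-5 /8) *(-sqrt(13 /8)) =5 *sqrt(26) /32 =0.80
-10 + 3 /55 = -547 /55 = -9.95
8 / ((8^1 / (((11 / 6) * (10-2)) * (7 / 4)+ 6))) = 95 / 3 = 31.67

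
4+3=7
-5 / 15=-1 / 3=-0.33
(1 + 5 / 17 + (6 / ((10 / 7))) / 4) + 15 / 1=5897 / 340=17.34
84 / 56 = 3 / 2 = 1.50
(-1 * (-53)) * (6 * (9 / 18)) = 159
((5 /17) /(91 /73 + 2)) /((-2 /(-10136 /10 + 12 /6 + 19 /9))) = 3316171 /72522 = 45.73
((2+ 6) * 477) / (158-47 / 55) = 24.28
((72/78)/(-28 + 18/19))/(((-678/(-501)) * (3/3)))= -0.03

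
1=1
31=31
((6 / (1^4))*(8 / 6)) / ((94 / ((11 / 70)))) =22 / 1645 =0.01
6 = 6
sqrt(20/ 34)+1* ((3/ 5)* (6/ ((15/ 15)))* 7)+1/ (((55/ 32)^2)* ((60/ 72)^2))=sqrt(170)/ 17+1942614/ 75625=26.45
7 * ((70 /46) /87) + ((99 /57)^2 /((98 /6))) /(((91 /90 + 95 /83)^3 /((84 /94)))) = 137853397572236006435 /992363009004735627063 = 0.14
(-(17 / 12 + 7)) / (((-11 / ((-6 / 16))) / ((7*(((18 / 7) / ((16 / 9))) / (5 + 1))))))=-2727 / 5632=-0.48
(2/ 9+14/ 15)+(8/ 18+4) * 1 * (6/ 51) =428/ 255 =1.68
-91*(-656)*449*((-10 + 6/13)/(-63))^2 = 614422.54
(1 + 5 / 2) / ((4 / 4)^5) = 7 / 2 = 3.50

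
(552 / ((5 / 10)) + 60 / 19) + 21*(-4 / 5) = 103584 / 95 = 1090.36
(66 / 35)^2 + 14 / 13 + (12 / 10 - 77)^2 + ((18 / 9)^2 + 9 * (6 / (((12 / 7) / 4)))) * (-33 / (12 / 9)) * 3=-24857187 / 6370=-3902.23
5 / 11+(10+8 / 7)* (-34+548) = 441047 / 77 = 5727.88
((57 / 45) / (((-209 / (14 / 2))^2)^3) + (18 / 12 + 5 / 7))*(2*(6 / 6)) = 2039750597197721 / 460588844156595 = 4.43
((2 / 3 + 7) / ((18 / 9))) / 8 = 23 / 48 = 0.48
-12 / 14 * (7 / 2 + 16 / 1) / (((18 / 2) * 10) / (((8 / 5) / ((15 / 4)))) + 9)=-208 / 2737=-0.08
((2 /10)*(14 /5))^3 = 2744 /15625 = 0.18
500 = 500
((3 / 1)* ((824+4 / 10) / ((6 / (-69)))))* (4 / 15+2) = -64468.08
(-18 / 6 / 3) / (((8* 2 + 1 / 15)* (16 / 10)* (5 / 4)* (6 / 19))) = -95 / 964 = -0.10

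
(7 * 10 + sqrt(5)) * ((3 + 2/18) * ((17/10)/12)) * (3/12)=119 * sqrt(5)/1080 + 833/108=7.96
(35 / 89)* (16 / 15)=112 / 267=0.42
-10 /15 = -2 /3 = -0.67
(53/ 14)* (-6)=-159/ 7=-22.71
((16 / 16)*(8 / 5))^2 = 64 / 25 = 2.56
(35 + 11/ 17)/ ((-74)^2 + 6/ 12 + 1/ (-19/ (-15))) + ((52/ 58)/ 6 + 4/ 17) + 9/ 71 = 221985926/ 428554083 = 0.52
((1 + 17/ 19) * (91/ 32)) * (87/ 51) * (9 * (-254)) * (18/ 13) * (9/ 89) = -169149141/ 57494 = -2942.03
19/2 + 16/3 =89/6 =14.83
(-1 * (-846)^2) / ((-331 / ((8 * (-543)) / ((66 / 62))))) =-32127059808 / 3641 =-8823691.24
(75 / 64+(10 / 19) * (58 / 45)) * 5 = 101245 / 10944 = 9.25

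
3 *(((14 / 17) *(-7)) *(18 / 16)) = -19.46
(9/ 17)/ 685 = 9/ 11645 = 0.00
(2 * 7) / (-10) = -1.40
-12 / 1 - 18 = -30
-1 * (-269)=269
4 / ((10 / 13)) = 26 / 5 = 5.20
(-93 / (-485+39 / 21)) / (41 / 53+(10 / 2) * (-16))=-34503 / 14201018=-0.00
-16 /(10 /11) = -88 /5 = -17.60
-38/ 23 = -1.65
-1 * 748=-748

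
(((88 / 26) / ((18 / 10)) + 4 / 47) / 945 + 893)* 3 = 662933489 / 247455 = 2679.01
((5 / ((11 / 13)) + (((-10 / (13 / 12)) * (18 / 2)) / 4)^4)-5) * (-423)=-24728070543030 / 314171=-78708953.22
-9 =-9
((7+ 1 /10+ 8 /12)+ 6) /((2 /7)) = 2891 /60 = 48.18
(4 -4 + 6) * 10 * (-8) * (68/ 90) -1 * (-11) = -1055/ 3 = -351.67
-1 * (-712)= 712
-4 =-4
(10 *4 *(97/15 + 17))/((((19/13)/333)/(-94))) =-381967872/19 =-20103572.21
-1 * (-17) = 17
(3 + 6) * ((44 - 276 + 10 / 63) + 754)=32896 / 7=4699.43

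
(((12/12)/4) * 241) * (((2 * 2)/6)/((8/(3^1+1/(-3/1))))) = 241/18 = 13.39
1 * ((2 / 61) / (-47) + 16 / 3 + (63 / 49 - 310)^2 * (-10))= -401657657776 / 421449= -953039.77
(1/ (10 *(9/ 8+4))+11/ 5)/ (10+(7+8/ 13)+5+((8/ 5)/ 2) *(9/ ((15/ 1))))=29575/ 307746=0.10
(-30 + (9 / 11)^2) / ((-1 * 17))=1.73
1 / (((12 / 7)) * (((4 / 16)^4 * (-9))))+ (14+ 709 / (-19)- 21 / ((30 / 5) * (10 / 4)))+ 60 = 18.69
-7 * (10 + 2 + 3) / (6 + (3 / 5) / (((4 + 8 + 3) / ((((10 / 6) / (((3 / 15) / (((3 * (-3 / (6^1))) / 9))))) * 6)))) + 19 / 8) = -2520 / 193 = -13.06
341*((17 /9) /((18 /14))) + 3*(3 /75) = 1014718 /2025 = 501.10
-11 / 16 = -0.69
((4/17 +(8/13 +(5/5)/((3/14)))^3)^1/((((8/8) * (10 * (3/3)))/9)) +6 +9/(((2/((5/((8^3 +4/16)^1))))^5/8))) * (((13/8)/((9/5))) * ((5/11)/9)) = 130063249193419989829885/20545211114478095834646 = 6.33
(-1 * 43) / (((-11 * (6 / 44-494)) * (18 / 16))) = -688 / 97785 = -0.01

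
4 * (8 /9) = 32 /9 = 3.56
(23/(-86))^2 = 529/7396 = 0.07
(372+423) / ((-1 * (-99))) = 265 / 33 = 8.03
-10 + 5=-5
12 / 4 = 3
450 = 450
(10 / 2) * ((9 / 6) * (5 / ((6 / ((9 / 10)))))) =45 / 8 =5.62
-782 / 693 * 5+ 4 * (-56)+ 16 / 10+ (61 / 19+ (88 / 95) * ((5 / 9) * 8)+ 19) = -4426628 / 21945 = -201.71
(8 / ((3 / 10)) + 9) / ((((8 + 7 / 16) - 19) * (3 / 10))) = -17120 / 1521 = -11.26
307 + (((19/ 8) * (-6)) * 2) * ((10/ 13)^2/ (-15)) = 52073/ 169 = 308.12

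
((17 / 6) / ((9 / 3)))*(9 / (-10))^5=-111537 / 200000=-0.56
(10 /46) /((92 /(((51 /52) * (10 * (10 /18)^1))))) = 2125 /165048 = 0.01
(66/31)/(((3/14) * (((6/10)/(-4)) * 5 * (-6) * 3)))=616/837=0.74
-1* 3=-3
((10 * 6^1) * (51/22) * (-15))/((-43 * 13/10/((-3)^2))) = 2065500/6149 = 335.91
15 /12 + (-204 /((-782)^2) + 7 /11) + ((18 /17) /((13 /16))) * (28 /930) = 1535051249 /797319380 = 1.93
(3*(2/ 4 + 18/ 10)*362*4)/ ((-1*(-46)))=1086/ 5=217.20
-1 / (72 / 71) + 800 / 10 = 5689 / 72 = 79.01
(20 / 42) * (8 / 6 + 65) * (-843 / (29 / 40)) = -22367600 / 609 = -36728.41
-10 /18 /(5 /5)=-5 /9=-0.56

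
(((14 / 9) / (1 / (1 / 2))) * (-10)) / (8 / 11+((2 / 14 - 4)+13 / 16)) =17248 / 5139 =3.36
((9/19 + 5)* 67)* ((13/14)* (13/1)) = 588796/133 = 4427.04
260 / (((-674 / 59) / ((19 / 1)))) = -145730 / 337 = -432.43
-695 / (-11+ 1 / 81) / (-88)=-11259 / 15664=-0.72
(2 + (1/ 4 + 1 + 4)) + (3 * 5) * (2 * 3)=389/ 4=97.25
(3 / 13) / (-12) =-1 / 52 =-0.02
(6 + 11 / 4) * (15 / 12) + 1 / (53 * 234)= 1085183 / 99216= 10.94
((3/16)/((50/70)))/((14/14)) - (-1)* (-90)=-7179/80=-89.74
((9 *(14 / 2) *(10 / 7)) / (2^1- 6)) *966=-21735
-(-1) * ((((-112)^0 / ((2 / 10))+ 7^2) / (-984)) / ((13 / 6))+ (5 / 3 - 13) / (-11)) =35353 / 35178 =1.00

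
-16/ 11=-1.45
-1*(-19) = 19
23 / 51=0.45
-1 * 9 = -9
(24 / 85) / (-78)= -4 / 1105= -0.00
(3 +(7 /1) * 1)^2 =100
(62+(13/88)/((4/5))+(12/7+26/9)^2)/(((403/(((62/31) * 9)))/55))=204.81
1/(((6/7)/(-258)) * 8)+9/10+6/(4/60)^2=52531/40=1313.28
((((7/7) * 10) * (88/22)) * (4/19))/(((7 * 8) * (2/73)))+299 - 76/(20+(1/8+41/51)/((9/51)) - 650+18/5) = 9059132553/29739997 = 304.61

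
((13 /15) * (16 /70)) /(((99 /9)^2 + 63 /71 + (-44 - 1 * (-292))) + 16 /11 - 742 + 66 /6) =-81224 /147468825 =-0.00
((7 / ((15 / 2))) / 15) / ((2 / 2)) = 14 / 225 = 0.06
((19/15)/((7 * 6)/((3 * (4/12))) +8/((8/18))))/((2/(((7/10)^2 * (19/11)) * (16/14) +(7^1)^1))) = 41629/495000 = 0.08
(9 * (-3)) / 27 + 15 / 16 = -1 / 16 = -0.06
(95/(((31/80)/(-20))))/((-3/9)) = 456000/31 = 14709.68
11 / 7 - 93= -91.43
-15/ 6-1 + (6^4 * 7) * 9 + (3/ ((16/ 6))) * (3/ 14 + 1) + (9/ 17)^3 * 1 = 44926209329/ 550256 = 81646.01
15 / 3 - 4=1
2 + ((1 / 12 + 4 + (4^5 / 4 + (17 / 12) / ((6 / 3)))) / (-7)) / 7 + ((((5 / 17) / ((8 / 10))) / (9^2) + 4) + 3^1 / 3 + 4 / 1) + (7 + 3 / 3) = 7385465 / 539784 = 13.68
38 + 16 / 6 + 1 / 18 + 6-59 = -221 / 18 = -12.28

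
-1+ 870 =869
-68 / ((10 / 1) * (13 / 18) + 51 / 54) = -408 / 49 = -8.33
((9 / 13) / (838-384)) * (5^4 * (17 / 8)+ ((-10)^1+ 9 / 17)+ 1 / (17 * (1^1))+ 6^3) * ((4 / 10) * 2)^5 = 120223296 / 156771875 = 0.77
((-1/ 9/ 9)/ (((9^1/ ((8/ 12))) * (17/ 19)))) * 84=-1064/ 12393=-0.09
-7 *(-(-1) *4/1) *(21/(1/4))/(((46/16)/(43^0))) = -18816/23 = -818.09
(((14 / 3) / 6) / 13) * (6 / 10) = 0.04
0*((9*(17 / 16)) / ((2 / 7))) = 0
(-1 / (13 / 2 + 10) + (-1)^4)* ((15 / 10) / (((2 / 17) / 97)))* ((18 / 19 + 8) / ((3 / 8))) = 17380460 / 627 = 27720.03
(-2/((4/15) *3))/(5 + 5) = -1/4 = -0.25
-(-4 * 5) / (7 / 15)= 300 / 7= 42.86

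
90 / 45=2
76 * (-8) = -608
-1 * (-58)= 58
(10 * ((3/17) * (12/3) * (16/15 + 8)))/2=32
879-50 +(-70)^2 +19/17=97412/17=5730.12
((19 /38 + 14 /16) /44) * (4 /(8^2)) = 1 /512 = 0.00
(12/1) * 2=24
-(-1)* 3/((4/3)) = 2.25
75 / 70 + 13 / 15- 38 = -7573 / 210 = -36.06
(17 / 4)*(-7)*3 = -357 / 4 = -89.25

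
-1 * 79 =-79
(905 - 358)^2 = 299209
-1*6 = -6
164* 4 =656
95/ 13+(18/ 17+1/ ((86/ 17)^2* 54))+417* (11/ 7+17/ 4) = 1505015449181/ 617847048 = 2435.90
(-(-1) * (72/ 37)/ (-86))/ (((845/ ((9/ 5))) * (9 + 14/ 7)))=-324/ 73941725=-0.00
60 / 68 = 15 / 17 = 0.88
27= 27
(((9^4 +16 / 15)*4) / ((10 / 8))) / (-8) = -196862 / 75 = -2624.83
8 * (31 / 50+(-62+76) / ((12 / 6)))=1524 / 25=60.96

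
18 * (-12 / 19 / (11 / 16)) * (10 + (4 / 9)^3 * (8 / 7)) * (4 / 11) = -26389504 / 434511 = -60.73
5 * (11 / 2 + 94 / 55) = 793 / 22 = 36.05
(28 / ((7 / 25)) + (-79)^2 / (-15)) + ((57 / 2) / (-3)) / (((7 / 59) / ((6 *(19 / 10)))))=-51613 / 42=-1228.88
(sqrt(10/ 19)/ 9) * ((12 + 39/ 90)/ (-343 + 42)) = -373 * sqrt(190)/ 1544130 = -0.00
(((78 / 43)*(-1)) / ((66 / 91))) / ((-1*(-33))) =-1183 / 15609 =-0.08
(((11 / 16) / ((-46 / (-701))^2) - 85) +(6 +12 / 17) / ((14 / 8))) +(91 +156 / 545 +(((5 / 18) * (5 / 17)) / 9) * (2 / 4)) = 30196368892709 / 177854201280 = 169.78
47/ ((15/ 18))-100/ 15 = 746/ 15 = 49.73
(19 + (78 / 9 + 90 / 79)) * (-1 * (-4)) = 27308 / 237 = 115.22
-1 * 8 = -8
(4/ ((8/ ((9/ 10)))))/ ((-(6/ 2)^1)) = -3/ 20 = -0.15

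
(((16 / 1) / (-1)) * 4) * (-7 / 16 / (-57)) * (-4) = 112 / 57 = 1.96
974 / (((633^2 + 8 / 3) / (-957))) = -2796354 / 1202075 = -2.33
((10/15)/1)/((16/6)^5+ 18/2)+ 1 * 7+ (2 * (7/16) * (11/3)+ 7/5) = 9742351/838920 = 11.61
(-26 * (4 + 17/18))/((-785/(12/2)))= 2314/2355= 0.98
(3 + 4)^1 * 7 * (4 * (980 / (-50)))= -19208 / 5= -3841.60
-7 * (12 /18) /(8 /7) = -49 /12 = -4.08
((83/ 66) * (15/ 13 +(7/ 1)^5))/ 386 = 9067999/ 165594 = 54.76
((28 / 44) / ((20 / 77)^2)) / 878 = 3773 / 351200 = 0.01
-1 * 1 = -1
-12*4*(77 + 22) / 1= -4752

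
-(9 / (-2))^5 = 59049 / 32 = 1845.28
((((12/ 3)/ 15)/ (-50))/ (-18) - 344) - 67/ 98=-114004027/ 330750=-344.68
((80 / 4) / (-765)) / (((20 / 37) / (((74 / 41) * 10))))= -0.87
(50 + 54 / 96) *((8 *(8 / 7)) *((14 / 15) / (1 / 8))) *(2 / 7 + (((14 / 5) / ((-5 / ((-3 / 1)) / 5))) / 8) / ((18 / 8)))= 4090304 / 1575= 2597.02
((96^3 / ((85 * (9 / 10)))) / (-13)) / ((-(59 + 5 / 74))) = 4849664 / 321997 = 15.06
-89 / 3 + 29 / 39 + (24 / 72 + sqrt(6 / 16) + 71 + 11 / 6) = sqrt(6) / 4 + 3451 / 78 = 44.86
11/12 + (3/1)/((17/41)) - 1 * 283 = -56069/204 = -274.85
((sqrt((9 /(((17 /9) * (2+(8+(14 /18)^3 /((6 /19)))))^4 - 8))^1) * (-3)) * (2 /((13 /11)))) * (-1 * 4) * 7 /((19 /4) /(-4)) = -19637569746432 * sqrt(532802517475971265074433) /18800317402366414639054993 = -0.76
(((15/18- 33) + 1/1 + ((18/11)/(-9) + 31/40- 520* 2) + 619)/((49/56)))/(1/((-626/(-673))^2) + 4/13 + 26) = -3036647515876/161595667695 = -18.79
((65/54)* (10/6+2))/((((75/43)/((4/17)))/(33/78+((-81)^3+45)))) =-1307020561/4131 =-316393.26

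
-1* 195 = -195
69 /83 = 0.83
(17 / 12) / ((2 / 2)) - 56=-655 / 12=-54.58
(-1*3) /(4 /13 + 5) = -13 /23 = -0.57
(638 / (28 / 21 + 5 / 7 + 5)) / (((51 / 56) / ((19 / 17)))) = 1187956 / 10693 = 111.10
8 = 8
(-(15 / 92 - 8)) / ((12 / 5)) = 3.27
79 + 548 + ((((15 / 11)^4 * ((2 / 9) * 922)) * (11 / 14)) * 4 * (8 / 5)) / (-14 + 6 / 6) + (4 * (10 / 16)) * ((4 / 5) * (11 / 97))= 4149498761 / 11748737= 353.19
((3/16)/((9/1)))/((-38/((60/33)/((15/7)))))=-7/15048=-0.00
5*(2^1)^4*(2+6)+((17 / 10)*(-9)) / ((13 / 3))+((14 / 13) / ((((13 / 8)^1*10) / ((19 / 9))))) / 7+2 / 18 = 9682691 / 15210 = 636.60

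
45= 45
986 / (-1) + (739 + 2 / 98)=-12102 / 49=-246.98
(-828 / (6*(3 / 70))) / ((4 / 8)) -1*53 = -6493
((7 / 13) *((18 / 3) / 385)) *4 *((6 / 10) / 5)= 72 / 17875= 0.00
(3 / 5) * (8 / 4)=6 / 5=1.20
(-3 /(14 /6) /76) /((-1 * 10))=9 /5320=0.00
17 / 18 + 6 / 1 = 125 / 18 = 6.94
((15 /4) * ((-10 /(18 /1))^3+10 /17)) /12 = 25825 /198288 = 0.13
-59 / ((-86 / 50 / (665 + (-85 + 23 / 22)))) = 19931.21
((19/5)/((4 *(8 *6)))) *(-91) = -1729/960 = -1.80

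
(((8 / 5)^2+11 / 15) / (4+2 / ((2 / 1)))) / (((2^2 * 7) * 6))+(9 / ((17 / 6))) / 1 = 3.18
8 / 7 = 1.14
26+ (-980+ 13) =-941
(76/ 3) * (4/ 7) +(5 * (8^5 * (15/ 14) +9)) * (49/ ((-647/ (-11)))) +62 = 1988518037/ 13587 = 146354.46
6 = 6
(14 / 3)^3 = 101.63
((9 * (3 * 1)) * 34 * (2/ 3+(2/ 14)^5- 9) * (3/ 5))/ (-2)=192858948/ 84035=2294.98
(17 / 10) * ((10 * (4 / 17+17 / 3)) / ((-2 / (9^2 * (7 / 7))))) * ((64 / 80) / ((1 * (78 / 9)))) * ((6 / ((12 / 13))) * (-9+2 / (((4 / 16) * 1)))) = 24381 / 10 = 2438.10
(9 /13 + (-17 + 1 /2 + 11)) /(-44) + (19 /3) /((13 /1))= 2047 /3432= 0.60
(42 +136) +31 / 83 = 14805 / 83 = 178.37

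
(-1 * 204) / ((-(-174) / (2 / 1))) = -68 / 29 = -2.34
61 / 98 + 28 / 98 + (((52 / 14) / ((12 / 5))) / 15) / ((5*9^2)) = 162248 / 178605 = 0.91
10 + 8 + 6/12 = 37/2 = 18.50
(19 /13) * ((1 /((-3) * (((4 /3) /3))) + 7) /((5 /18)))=855 /26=32.88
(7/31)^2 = 0.05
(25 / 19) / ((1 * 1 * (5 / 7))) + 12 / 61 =2363 / 1159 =2.04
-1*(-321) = 321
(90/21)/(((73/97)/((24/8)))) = 8730/511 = 17.08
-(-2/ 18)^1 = 0.11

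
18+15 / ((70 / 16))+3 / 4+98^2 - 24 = 268861 / 28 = 9602.18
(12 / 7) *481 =5772 / 7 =824.57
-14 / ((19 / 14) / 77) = -15092 / 19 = -794.32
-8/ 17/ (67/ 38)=-0.27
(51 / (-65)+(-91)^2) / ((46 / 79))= 21259453 / 1495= 14220.37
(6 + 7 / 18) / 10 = 23 / 36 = 0.64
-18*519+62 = -9280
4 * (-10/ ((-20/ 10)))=20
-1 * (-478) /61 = 478 /61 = 7.84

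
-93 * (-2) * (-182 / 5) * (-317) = 10731084 / 5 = 2146216.80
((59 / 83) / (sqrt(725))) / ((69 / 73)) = 4307 * sqrt(29) / 830415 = 0.03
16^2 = 256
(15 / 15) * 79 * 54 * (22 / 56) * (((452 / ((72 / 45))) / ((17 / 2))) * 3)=167099.94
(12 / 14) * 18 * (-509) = -54972 / 7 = -7853.14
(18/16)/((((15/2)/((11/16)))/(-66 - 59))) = -12.89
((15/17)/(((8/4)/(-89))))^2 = 1782225/1156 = 1541.72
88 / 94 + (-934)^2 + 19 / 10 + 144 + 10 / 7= 2870539031 / 3290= 872504.26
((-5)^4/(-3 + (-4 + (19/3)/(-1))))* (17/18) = -2125/48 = -44.27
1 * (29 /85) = 29 /85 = 0.34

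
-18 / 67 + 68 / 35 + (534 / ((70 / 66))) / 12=29233 / 670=43.63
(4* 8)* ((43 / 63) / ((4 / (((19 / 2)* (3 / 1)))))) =3268 / 21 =155.62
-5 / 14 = -0.36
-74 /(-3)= 74 /3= 24.67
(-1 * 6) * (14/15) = -28/5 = -5.60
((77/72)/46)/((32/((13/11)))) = 91/105984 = 0.00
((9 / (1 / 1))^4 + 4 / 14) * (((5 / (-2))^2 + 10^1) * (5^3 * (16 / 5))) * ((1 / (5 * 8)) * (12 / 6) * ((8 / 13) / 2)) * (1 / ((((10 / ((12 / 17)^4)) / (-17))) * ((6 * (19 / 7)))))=-1587306240 / 93347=-17004.36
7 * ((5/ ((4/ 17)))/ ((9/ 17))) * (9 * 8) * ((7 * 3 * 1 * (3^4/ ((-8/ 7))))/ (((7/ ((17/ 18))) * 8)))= -32499495/ 64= -507804.61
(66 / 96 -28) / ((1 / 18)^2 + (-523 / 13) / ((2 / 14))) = 24219 / 249716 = 0.10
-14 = -14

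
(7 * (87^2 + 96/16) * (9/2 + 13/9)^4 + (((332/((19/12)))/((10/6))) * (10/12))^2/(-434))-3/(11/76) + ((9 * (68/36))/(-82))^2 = 3355997014128433577053/50686943109264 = 66210286.28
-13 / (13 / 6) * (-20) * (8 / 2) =480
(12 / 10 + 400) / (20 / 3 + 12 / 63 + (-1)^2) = 14042 / 275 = 51.06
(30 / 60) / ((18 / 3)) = 1 / 12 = 0.08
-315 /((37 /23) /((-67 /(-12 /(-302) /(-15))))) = -366488325 /74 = -4952544.93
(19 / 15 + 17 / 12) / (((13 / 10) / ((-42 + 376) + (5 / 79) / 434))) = 689.41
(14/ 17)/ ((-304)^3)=-7/ 238802944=-0.00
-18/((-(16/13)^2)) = 11.88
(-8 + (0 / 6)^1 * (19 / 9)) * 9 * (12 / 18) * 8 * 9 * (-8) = 27648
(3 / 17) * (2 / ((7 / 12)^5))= 1492992 / 285719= 5.23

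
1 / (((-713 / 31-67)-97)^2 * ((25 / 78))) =0.00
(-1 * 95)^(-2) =1/ 9025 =0.00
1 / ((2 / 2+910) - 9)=0.00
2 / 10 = 1 / 5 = 0.20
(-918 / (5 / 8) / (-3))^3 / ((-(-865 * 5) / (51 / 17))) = 81406.55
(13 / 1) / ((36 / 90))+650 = 1365 / 2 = 682.50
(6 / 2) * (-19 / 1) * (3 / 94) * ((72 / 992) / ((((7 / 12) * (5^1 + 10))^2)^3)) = -787968 / 2678353015625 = -0.00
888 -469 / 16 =13739 / 16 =858.69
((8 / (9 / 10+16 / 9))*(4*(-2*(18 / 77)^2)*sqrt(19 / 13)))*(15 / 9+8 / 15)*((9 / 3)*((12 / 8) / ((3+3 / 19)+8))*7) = -7978176*sqrt(247) / 12785773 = -9.81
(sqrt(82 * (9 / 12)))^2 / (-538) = -123 / 1076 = -0.11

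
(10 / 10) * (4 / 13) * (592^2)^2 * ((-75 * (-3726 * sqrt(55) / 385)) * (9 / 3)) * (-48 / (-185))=21373305407668224 * sqrt(55) / 1001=158350324903678.96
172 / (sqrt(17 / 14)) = 172*sqrt(238) / 17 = 156.09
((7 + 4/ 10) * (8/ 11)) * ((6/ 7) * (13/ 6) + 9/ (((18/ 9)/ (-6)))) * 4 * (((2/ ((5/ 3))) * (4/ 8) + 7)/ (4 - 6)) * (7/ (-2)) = -179968/ 25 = -7198.72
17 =17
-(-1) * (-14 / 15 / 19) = -0.05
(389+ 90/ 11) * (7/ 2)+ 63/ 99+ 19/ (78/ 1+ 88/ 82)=24803153/ 17831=1391.01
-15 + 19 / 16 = -221 / 16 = -13.81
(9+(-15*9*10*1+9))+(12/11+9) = -14541/11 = -1321.91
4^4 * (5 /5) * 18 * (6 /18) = 1536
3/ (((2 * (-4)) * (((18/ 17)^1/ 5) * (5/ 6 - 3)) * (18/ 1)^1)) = 85/ 1872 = 0.05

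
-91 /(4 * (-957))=91 /3828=0.02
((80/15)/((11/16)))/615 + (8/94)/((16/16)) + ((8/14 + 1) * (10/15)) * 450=3148406984/6677055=471.53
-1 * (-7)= 7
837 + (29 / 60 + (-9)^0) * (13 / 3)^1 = 151817 / 180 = 843.43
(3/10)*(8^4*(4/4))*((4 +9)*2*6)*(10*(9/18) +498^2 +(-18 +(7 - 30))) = 237668401152/5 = 47533680230.40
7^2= 49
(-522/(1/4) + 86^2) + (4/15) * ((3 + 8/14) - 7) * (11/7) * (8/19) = 24705924/4655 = 5307.40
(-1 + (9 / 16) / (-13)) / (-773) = 217 / 160784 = 0.00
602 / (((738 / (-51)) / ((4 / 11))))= -20468 / 1353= -15.13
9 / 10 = 0.90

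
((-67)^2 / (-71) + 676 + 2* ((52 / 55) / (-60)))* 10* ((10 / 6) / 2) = 35891429 / 7029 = 5106.19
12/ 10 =6/ 5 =1.20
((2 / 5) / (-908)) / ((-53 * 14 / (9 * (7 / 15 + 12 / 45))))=33 / 8421700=0.00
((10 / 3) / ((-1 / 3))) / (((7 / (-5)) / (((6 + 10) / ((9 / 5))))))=4000 / 63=63.49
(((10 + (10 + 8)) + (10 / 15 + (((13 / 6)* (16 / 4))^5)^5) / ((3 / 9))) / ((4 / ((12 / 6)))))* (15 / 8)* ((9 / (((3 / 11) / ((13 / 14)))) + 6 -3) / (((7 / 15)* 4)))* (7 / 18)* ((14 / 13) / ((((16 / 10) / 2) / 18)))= 2323343206953181965853635696153532346375 / 17406027729792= 133479231621386463574873600.00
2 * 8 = 16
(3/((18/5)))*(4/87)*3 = 10/87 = 0.11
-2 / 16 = -1 / 8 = -0.12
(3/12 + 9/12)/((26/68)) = 34/13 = 2.62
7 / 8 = 0.88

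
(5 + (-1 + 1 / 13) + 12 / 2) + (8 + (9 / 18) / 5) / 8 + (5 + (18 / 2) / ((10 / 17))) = 6529 / 208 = 31.39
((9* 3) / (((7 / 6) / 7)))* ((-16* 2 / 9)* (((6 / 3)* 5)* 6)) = -34560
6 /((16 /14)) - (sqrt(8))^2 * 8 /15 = 59 /60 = 0.98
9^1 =9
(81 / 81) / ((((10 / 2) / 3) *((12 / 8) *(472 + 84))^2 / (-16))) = -4 / 289815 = -0.00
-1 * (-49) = 49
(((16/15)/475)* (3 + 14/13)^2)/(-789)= -44944/950054625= -0.00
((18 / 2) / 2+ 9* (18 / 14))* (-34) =-3825 / 7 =-546.43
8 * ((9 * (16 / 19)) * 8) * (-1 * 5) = -2425.26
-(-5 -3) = 8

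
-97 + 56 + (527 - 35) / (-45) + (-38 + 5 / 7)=-9368 / 105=-89.22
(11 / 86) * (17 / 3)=187 / 258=0.72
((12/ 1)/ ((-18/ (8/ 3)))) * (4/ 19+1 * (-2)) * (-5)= -2720/ 171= -15.91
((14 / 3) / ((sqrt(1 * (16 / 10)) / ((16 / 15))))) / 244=14 * sqrt(10) / 2745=0.02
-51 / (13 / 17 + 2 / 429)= -371943 / 5611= -66.29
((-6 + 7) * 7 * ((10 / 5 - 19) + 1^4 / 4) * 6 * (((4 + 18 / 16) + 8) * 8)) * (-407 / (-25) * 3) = -36076887 / 10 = -3607688.70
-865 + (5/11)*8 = -9475/11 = -861.36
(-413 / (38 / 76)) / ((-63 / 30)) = 1180 / 3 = 393.33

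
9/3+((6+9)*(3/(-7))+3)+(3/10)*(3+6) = 159/70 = 2.27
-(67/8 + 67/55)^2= -92.03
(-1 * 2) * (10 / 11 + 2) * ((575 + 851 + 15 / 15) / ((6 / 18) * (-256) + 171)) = -273984 / 2827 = -96.92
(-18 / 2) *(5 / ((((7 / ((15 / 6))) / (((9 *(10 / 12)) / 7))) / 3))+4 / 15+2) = -70617 / 980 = -72.06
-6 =-6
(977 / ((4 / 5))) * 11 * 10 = 268675 / 2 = 134337.50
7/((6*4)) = 7/24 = 0.29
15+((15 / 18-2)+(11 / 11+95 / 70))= 340 / 21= 16.19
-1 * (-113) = 113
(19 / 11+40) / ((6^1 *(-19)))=-153 / 418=-0.37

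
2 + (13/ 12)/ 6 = 157/ 72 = 2.18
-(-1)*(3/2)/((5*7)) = 3/70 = 0.04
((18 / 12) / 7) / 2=3 / 28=0.11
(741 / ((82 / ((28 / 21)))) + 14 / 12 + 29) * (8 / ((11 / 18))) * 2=498480 / 451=1105.28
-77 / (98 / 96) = -528 / 7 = -75.43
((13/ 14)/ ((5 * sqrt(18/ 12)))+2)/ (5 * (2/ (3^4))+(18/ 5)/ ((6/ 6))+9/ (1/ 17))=351 * sqrt(6)/ 888622+810/ 63473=0.01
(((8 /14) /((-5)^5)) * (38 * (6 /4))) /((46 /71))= -8094 /503125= -0.02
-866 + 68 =-798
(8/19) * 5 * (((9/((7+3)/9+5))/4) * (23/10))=1863/1045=1.78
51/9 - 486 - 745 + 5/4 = -14689/12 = -1224.08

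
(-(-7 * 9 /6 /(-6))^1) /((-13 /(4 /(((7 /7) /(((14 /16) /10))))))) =49 /1040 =0.05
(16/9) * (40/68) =160/153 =1.05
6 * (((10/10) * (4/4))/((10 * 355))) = 3/1775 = 0.00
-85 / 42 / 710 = -17 / 5964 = -0.00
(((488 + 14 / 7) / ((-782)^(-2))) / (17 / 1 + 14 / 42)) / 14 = 16052505 / 13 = 1234808.08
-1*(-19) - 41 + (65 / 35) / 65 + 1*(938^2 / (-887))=-31476643 / 31045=-1013.90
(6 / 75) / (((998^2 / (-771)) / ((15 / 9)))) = -257 / 2490010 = -0.00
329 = 329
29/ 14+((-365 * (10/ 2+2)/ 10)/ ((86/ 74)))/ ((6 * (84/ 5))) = -4751/ 43344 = -0.11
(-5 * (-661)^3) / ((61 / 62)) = 89529482110 / 61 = 1467696428.03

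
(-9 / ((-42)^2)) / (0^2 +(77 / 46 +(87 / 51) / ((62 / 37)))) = -0.00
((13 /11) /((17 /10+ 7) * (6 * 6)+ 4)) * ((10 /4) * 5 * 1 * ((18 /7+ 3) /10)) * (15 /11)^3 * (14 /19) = 3290625 /67875676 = 0.05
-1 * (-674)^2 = -454276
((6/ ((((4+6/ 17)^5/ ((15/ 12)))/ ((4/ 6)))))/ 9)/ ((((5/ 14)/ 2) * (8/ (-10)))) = -49694995/ 19971059616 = -0.00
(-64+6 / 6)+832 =769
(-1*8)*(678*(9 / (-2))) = 24408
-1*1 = -1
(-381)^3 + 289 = -55306052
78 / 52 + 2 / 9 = 31 / 18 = 1.72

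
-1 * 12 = -12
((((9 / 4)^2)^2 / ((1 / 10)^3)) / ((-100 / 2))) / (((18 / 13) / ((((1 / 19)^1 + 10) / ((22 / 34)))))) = -153859095 / 26752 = -5751.31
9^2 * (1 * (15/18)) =135/2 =67.50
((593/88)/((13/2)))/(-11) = -593/6292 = -0.09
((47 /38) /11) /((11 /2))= 47 /2299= 0.02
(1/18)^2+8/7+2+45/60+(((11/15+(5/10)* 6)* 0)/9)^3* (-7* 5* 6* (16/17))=2209/567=3.90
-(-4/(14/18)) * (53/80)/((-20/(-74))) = 17649/1400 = 12.61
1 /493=0.00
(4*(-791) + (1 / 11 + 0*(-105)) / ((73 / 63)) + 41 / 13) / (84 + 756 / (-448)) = -175974688 / 4582721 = -38.40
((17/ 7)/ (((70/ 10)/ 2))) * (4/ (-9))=-136/ 441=-0.31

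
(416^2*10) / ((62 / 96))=83066880 / 31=2679576.77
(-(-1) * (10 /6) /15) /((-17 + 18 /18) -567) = -0.00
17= 17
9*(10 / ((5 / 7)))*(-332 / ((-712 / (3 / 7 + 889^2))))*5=20662953750 / 89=232168019.66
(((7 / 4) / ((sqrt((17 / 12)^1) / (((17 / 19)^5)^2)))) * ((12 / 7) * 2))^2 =103279292215985372333970096 / 37589973457545958193355601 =2.75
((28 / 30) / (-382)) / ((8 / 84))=-49 / 1910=-0.03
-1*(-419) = 419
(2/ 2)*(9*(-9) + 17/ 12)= -955/ 12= -79.58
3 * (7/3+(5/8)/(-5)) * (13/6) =689/48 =14.35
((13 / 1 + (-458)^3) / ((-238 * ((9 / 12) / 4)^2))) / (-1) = -1756743296 / 153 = -11481982.33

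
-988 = -988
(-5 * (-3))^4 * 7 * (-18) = -6378750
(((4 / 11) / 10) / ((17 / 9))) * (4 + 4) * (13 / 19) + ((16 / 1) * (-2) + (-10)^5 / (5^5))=-63.89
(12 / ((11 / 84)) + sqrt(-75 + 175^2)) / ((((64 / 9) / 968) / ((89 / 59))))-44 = 1107590 / 59 + 484605 *sqrt(1222) / 472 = 54663.38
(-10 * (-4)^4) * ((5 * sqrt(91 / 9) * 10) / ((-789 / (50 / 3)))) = 6400000 * sqrt(91) / 7101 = 8597.68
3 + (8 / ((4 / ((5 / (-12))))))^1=13 / 6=2.17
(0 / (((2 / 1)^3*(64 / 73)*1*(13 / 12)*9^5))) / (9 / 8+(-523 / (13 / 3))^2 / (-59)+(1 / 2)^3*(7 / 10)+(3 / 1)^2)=0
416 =416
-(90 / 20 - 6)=3 / 2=1.50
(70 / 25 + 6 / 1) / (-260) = -11 / 325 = -0.03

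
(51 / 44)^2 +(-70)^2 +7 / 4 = 9492389 / 1936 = 4903.09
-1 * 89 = -89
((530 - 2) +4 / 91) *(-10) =-480520 / 91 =-5280.44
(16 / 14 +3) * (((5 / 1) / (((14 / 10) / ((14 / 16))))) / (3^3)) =725 / 1512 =0.48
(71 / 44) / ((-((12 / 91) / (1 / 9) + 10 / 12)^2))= -5291559 / 13382699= -0.40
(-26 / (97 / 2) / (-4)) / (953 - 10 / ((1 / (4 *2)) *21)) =273 / 1933501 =0.00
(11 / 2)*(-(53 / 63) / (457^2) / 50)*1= -583 / 1315748700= -0.00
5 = 5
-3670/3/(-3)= 3670/9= 407.78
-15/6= -5/2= -2.50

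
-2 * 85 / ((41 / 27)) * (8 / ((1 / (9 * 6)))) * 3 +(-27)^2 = -5918751 / 41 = -144359.78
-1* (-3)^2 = -9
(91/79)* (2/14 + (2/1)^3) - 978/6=-12136/79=-153.62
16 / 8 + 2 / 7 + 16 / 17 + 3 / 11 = 4581 / 1309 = 3.50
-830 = -830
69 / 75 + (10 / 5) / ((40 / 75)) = 467 / 100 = 4.67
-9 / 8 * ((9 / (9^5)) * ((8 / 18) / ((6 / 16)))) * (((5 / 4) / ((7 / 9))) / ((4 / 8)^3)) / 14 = -20 / 107163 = -0.00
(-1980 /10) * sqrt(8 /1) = -396 * sqrt(2) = -560.03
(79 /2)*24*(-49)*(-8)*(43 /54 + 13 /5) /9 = 56795312 /405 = 140235.34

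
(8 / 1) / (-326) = -4 / 163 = -0.02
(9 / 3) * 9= 27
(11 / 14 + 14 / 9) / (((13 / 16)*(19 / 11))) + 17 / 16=679897 / 248976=2.73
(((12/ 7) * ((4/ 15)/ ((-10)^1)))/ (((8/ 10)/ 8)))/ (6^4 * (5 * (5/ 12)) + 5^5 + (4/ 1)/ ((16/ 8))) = -16/ 203945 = -0.00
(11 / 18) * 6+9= 38 / 3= 12.67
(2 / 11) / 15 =2 / 165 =0.01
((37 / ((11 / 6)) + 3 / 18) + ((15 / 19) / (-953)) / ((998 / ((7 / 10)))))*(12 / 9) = 24269064905 / 894503907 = 27.13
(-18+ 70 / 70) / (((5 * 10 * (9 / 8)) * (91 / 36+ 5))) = -272 / 6775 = -0.04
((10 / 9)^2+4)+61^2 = 301825 / 81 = 3726.23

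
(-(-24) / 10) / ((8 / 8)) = 12 / 5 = 2.40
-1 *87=-87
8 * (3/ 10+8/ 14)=244/ 35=6.97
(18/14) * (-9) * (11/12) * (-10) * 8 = 5940/7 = 848.57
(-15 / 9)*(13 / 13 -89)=440 / 3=146.67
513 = 513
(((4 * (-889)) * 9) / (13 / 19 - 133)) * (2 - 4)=-202692 / 419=-483.75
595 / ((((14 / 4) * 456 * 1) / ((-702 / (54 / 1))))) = -1105 / 228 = -4.85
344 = 344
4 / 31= 0.13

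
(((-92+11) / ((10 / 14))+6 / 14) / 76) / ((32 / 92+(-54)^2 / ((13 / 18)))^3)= -52846987323 / 2340601393777225564160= -0.00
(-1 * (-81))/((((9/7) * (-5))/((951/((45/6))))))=-39942/25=-1597.68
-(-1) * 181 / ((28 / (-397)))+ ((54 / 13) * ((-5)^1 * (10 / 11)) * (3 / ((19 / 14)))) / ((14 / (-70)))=-179359469 / 76076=-2357.64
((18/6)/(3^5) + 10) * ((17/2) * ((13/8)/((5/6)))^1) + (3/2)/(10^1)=179393/1080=166.10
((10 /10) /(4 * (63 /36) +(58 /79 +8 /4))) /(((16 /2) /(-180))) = -3555 /1538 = -2.31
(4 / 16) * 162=81 / 2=40.50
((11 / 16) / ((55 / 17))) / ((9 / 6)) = 17 / 120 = 0.14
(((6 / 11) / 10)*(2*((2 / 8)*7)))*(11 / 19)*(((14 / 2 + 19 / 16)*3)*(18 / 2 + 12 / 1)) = 57.01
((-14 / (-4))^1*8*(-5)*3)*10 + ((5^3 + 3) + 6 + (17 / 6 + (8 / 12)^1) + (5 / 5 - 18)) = -8159 / 2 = -4079.50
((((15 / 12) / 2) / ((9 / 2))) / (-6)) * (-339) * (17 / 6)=9605 / 432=22.23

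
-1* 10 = -10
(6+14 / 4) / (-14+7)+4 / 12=-43 / 42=-1.02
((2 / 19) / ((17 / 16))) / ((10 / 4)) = 64 / 1615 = 0.04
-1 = -1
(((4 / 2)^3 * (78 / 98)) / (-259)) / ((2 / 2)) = -0.02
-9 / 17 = -0.53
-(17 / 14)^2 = -289 / 196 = -1.47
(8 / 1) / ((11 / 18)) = 144 / 11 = 13.09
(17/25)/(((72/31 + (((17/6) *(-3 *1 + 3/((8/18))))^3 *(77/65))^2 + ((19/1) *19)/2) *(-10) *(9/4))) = -46694662144/3119669140931611875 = -0.00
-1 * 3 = -3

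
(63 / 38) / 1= 63 / 38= 1.66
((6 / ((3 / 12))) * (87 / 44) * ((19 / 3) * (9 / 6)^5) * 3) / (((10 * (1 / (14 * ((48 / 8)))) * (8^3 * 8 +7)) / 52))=328975101 / 451330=728.90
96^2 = 9216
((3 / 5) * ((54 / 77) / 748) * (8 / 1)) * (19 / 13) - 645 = -644.99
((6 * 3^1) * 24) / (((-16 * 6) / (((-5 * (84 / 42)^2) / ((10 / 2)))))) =18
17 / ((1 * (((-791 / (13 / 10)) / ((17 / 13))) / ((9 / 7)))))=-2601 / 55370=-0.05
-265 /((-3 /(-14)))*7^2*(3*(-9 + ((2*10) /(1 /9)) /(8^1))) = -2454165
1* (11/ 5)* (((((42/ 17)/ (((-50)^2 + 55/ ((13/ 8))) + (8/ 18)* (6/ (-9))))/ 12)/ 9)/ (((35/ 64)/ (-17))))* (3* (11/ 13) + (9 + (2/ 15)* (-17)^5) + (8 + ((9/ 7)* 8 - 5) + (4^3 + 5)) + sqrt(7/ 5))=22729159552/ 194529125 - 3432* sqrt(35)/ 27789875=116.84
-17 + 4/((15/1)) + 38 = 319/15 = 21.27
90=90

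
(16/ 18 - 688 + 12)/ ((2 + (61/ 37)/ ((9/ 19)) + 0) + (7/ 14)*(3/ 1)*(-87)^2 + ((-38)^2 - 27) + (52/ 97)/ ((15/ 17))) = -31152520/ 589566529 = -0.05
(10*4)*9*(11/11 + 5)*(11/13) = 23760/13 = 1827.69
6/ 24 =0.25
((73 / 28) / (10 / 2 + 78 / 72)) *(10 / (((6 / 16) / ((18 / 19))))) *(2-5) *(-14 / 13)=8640 / 247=34.98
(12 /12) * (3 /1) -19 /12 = 17 /12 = 1.42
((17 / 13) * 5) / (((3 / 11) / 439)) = 410465 / 39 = 10524.74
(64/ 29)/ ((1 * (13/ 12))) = 768/ 377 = 2.04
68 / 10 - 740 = -3666 / 5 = -733.20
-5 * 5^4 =-3125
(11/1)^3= 1331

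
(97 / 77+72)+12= 6565 / 77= 85.26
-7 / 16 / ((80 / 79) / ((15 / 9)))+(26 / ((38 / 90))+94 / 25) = 23572973 / 364800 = 64.62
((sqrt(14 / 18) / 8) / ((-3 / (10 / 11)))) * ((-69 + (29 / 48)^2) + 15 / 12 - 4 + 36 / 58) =23640935 * sqrt(7) / 26459136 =2.36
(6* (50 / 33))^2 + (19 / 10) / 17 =1702299 / 20570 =82.76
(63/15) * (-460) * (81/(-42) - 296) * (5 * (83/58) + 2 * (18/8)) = 194552124/29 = 6708693.93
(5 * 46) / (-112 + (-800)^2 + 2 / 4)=460 / 1279777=0.00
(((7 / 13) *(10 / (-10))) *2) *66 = -924 / 13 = -71.08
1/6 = 0.17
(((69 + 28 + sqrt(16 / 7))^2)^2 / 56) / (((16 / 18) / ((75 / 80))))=862685505 * sqrt(7) / 21952 + 586474812855 / 351232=1773739.39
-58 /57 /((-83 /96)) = 1856 /1577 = 1.18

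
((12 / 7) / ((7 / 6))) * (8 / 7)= 1.68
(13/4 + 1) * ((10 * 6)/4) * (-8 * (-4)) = 2040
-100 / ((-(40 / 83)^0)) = 100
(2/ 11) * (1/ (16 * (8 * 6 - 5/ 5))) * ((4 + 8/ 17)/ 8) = 19/ 140624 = 0.00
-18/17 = -1.06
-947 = -947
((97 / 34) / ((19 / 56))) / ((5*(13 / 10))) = 1.29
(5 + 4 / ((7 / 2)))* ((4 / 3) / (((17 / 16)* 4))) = 688 / 357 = 1.93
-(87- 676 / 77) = -6023 / 77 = -78.22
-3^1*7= -21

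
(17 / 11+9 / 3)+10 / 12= 355 / 66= 5.38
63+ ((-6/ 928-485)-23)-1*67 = -237571/ 464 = -512.01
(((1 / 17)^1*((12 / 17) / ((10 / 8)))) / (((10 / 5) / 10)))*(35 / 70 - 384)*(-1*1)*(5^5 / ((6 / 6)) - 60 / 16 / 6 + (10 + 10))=57881655 / 289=200282.54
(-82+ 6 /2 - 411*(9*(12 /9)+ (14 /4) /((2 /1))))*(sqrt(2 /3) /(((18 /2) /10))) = -114605*sqrt(6) /54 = -5198.59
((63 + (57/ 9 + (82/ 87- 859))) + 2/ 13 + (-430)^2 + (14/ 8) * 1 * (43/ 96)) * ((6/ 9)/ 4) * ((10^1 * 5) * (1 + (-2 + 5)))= 666338923325/ 108576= 6137073.79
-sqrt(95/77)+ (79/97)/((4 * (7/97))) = 79/28- sqrt(7315)/77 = 1.71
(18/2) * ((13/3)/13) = 3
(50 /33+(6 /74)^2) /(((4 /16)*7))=39284 /45177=0.87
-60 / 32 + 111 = 109.12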